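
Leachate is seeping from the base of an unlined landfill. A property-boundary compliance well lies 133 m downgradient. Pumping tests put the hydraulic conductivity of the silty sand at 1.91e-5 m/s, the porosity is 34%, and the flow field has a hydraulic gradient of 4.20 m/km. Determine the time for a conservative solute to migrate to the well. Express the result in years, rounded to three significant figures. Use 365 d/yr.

K = 1.91e-5 m/s × 86400 s/d = 1.650 m/d
Darcy flux q = K·i = 1.650 × 0.0042 = 0.006931 m/d
Average linear velocity = 0.006931 / 0.34 = 0.02039 m/d
t = L / v = 133 / 0.02039 = 6524 d
   = 6524 / 365 = 17.9 yr

17.9 years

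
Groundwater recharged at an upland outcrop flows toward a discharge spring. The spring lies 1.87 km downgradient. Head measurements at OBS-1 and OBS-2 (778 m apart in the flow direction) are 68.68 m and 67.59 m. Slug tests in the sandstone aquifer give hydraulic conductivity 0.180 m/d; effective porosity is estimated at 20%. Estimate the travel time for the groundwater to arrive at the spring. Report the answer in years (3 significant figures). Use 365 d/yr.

Hydraulic gradient i = (68.68 − 67.59) / 778 = 1.09 / 778 = 0.001401
q = Ki = 0.180 × 0.001401 = 2.522e-4 m/d
v = Ki/n = 0.180·0.001401/0.20 = 0.001261 m/d
L = 1.87 km = 1870 m
t = L / v = 1870 / 0.001261 = 1.483e6 d
   = 1.483e6 / 365 = 4060 yr

4060 years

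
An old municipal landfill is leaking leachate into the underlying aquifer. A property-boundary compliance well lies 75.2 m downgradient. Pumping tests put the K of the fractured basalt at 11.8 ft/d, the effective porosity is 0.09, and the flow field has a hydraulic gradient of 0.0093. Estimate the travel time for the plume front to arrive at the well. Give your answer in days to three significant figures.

202 days

K = 11.8 ft/d × 0.3048 = 3.597 m/d
Darcy flux q = K·i = 3.597 × 0.0093 = 0.03345 m/d
Seepage velocity v = q / n = 0.03345 / 0.09 = 0.3717 m/d
t = L / v = 75.2 / 0.3717 = 202.3 d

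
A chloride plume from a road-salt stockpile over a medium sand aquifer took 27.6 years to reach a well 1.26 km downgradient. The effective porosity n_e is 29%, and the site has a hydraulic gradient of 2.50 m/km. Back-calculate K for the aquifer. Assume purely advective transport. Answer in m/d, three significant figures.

t = 27.6 years = 10070 d
L = 1.26 km = 1260 m
v = L / t = 1260 / 10070 = 0.1251 m/d
K = v · n / i = 0.1251 × 0.29 / 0.0025 = 14.5 m/d

14.5 m/d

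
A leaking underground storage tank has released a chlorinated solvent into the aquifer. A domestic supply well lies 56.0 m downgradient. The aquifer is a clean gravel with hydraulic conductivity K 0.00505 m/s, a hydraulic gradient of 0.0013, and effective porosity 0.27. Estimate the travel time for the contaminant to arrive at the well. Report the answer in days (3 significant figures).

26.7 days

K = 0.00505 m/s × 86400 s/d = 436.3 m/d
q = Ki = 436.3 × 0.0013 = 0.5672 m/d
Average linear velocity = 0.5672 / 0.27 = 2.101 m/d
t = L / v = 56.0 / 2.101 = 26.66 d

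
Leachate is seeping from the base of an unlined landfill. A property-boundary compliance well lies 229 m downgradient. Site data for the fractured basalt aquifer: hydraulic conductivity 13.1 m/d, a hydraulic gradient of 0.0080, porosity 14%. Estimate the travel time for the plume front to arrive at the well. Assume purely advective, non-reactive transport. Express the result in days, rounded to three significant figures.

q = Ki = 13.1 × 0.0080 = 0.1048 m/d
v_s = q/n_e = 0.1048/0.14 = 0.7486 m/d
t = L / v = 229 / 0.7486 = 305.9 d

306 days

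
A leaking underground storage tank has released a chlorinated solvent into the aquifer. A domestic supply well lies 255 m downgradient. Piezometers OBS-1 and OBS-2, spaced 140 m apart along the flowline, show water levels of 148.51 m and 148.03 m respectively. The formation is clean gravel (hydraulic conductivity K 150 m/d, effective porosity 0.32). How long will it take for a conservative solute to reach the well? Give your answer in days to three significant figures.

159 days

Hydraulic gradient i = (148.51 − 148.03) / 140 = 0.48 / 140 = 0.003429
q = Ki = 150 × 0.003429 = 0.5143 m/d
v_s = q/n_e = 0.5143/0.32 = 1.607 m/d
t = L / v = 255 / 1.607 = 158.7 d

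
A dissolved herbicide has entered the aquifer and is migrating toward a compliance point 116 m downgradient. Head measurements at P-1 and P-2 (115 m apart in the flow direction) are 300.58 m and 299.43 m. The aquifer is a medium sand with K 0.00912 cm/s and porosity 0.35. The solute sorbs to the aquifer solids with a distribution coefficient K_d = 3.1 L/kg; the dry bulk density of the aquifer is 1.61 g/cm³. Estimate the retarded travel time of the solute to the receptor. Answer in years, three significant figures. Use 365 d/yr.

Hydraulic gradient i = (300.58 − 299.43) / 115 = 1.15 / 115 = 0.01000
K = 0.00912 cm/s × 864 = 7.880 m/d
Specific discharge q = 7.880 × 0.01000 = 0.07880 m/d
v_s = q/n_e = 0.07880/0.35 = 0.2251 m/d
Retardation R = 1 + ρ_b·K_d/n = 1 + 1.61×3.1/0.35 = 15.26
Contaminant velocity v_c = v/R = 0.2251/15.26 = 0.01475 m/d
t = L/v_c = 116/0.01475 = 7863 d
   = 7863/365 = 21.5 yr

21.5 years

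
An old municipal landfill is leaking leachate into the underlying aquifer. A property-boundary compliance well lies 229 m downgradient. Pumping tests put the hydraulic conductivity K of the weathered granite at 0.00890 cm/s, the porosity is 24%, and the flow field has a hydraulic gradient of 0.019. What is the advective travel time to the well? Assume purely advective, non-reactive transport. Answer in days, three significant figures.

376 days

K = 0.00890 cm/s × 864 = 7.690 m/d
Darcy flux q = K·i = 7.690 × 0.019 = 0.1461 m/d
Average linear velocity = 0.1461 / 0.24 = 0.6088 m/d
t = L / v = 229 / 0.6088 = 376.2 d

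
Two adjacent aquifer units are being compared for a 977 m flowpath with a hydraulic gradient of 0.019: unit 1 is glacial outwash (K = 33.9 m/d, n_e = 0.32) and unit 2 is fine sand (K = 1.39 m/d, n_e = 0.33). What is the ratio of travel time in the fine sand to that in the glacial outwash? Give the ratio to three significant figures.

25.2

Unit 1 (glacial outwash): v = 33.9×0.019/0.32 = 2.013 m/d, t = 977/2.013 = 485.4 d
Unit 2 (fine sand): v = 1.39×0.019/0.33 = 0.08003 m/d, t = 977/0.08003 = 12210 d
t(fine sand) / t(glacial outwash) = 12210/485.4 = 25.2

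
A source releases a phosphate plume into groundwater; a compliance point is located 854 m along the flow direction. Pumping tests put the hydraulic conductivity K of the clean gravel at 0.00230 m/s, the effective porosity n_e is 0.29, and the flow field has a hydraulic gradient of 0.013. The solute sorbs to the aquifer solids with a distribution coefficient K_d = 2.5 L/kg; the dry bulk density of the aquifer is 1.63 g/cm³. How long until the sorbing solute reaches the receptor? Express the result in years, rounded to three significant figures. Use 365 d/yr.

K = 0.00230 m/s × 86400 s/d = 198.7 m/d
Specific discharge q = 198.7 × 0.013 = 2.583 m/d
v_s = q/n_e = 2.583/0.29 = 8.908 m/d
Retardation R = 1 + ρ_b·K_d/n = 1 + 1.63×2.5/0.29 = 15.05
Contaminant velocity v_c = v/R = 8.908/15.05 = 0.5918 m/d
t = L/v_c = 854/0.5918 = 1443 d
   = 1443/365 = 3.95 yr

3.95 years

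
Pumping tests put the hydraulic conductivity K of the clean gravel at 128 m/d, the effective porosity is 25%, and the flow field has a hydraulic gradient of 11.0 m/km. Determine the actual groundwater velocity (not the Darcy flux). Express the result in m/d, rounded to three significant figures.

5.63 m/d

Specific discharge q = 128 × 0.011 = 1.408 m/d
v = Ki/n = 128·0.011/0.25 = 5.632 m/d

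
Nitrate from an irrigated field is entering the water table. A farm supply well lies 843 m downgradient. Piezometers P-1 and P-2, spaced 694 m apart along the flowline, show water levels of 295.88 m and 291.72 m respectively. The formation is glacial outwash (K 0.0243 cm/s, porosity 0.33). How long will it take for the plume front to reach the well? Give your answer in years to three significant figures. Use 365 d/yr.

Hydraulic gradient i = (295.88 − 291.72) / 694 = 4.16 / 694 = 0.005994
K = 0.0243 cm/s × 864 = 21.00 m/d
Specific discharge q = 21.00 × 0.005994 = 0.1259 m/d
v_s = q/n_e = 0.1259/0.33 = 0.3814 m/d
t = L / v = 843 / 0.3814 = 2210 d
   = 2210 / 365 = 6.06 yr

6.06 years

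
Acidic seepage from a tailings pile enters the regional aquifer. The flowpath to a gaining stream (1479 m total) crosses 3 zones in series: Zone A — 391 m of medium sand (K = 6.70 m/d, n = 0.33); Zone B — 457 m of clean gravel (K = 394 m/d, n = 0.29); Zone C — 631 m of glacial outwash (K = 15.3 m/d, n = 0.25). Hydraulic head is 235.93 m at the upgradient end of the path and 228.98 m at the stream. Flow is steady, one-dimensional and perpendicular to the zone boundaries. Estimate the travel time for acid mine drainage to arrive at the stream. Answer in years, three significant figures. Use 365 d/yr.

Total head drop ΔH = 235.93 − 228.98 = 6.95 m
Continuity: the same q passes through each zone, so ΔH = q·Σ(L_j/K_j) — the zones act as resistances in series.
Σ(L/K) = 391/6.70 + 457/394 + 631/15.3 = 58.36 + 1.160 + 41.24 = 100.8 d
q = ΔH / Σ(L/K) = 6.95 / 100.8 = 0.06898 m/d (same in every zone)
Zone A: v = q/n = 0.06898/0.33 = 0.2090 m/d → t_A = 391/0.2090 = 1871 d
Zone B: v = q/n = 0.06898/0.29 = 0.2378 m/d → t_B = 457/0.2378 = 1921 d
Zone C: v = q/n = 0.06898/0.25 = 0.2759 m/d → t_C = 631/0.2759 = 2287 d
Total t = 1871 + 1921 + 2287 = 6079 d
   = 6079 / 365 = 16.7 yr

16.7 years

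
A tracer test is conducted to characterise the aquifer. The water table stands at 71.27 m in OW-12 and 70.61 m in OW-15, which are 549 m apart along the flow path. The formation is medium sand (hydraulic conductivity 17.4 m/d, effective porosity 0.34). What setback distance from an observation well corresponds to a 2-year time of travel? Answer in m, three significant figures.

Hydraulic gradient i = (71.27 − 70.61) / 549 = 0.66 / 549 = 0.001202
Specific discharge q = 17.4 × 0.001202 = 0.02092 m/d
v = Ki/n = 17.4·0.001202/0.34 = 0.06152 m/d
T = 2 yr × 365 = 730 d
L = v × T = 0.06152 × 730 = 44.91 m

44.9 m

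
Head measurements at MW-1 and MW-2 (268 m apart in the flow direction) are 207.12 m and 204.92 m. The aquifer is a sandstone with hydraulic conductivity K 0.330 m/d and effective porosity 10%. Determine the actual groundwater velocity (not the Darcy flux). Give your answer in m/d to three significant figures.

Hydraulic gradient i = (207.12 − 204.92) / 268 = 2.20 / 268 = 0.008209
Darcy flux q = K·i = 0.330 × 0.008209 = 0.002709 m/d
v = Ki/n = 0.330·0.008209/0.10 = 0.02709 m/d

0.0271 m/d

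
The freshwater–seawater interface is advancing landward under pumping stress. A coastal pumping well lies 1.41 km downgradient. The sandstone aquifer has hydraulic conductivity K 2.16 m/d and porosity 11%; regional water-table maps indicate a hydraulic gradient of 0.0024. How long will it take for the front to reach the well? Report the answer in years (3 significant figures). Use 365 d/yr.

Darcy flux q = K·i = 2.16 × 0.0024 = 0.005184 m/d
Average linear velocity = 0.005184 / 0.11 = 0.04713 m/d
L = 1.41 km = 1410 m
t = L / v = 1410 / 0.04713 = 29920 d
   = 29920 / 365 = 82.0 yr

82.0 years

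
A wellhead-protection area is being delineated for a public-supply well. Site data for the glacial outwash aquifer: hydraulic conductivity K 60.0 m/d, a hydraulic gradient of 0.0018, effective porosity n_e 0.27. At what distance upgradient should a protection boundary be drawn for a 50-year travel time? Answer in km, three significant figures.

Darcy flux q = K·i = 60.0 × 0.0018 = 0.1080 m/d
v = Ki/n = 60.0·0.0018/0.27 = 0.4000 m/d
T = 50 yr × 365 = 18250 d
L = v × T = 0.4000 × 18250 = 7300 m
   = 7.30 km

7.30 km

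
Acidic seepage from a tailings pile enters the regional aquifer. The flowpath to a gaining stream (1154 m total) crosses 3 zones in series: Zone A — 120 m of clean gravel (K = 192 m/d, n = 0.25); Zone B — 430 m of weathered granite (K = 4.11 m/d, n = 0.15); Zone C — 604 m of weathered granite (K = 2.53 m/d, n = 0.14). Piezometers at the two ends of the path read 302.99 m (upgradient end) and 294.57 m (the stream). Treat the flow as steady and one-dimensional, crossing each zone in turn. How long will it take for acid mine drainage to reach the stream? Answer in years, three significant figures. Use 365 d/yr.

Total head drop ΔH = 302.99 − 294.57 = 8.42 m
Continuity: the same q passes through each zone, so ΔH = q·Σ(L_j/K_j) — the zones act as resistances in series.
Σ(L/K) = 120/192 + 430/4.11 + 604/2.53 = 0.6250 + 104.6 + 238.7 = 344.0 d
q = ΔH / Σ(L/K) = 8.42 / 344.0 = 0.02448 m/d (same in every zone)
Zone A: v = q/n = 0.02448/0.25 = 0.09791 m/d → t_A = 120/0.09791 = 1226 d
Zone B: v = q/n = 0.02448/0.15 = 0.1632 m/d → t_B = 430/0.1632 = 2635 d
Zone C: v = q/n = 0.02448/0.14 = 0.1748 m/d → t_C = 604/0.1748 = 3455 d
Total t = 1226 + 2635 + 3455 = 7315 d
   = 7315 / 365 = 20.0 yr

20.0 years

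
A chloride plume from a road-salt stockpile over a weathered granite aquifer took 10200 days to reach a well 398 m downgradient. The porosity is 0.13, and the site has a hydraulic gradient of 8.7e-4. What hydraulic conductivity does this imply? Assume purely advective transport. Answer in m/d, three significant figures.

5.83 m/d

v = L / t = 398 / 10200 = 0.03902 m/d
K = v · n / i = 0.03902 × 0.13 / 8.7e-4 = 5.83 m/d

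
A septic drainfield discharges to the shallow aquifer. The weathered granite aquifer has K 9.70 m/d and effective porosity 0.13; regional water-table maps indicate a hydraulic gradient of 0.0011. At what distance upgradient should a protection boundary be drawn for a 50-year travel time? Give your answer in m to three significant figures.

1500 m

Darcy flux q = K·i = 9.70 × 0.0011 = 0.01067 m/d
v_s = q/n_e = 0.01067/0.13 = 0.08208 m/d
T = 50 yr × 365 = 18250 d
L = v × T = 0.08208 × 18250 = 1498 m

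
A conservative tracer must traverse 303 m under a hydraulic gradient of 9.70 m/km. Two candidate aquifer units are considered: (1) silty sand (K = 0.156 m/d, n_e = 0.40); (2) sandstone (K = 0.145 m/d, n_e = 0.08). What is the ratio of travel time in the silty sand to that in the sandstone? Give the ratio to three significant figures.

4.65

Unit 1 (silty sand): v = 0.156×0.0097/0.40 = 0.003783 m/d, t = 303/0.003783 = 80100 d
Unit 2 (sandstone): v = 0.145×0.0097/0.08 = 0.01758 m/d, t = 303/0.01758 = 17230 d
t(silty sand) / t(sandstone) = 80100/17230 = 4.65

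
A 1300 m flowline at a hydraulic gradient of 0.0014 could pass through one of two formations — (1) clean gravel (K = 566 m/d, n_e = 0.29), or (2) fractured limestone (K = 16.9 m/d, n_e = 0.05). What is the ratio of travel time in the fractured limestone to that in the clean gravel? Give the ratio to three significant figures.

Unit 1 (clean gravel): v = 566×0.0014/0.29 = 2.732 m/d, t = 1300/2.732 = 475.8 d
Unit 2 (fractured limestone): v = 16.9×0.0014/0.05 = 0.4732 m/d, t = 1300/0.4732 = 2747 d
t(fractured limestone) / t(clean gravel) = 2747/475.8 = 5.77

5.77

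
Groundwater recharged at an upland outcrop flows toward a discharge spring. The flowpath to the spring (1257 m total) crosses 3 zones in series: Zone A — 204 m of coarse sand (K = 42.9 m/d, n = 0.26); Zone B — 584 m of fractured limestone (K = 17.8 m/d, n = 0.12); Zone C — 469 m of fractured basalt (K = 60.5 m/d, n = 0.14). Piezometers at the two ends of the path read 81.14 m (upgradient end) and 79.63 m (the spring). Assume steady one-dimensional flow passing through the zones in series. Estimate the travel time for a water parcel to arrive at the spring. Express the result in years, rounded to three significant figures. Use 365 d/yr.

15.5 years

Total head drop ΔH = 81.14 − 79.63 = 1.51 m
Continuity: the same q passes through each zone, so ΔH = q·Σ(L_j/K_j) — the zones act as resistances in series.
Σ(L/K) = 204/42.9 + 584/17.8 + 469/60.5 = 4.755 + 32.81 + 7.752 = 45.32 d
q = ΔH / Σ(L/K) = 1.51 / 45.32 = 0.03332 m/d (same in every zone)
Zone A: v = q/n = 0.03332/0.26 = 0.1282 m/d → t_A = 204/0.1282 = 1592 d
Zone B: v = q/n = 0.03332/0.12 = 0.2777 m/d → t_B = 584/0.2777 = 2103 d
Zone C: v = q/n = 0.03332/0.14 = 0.2380 m/d → t_C = 469/0.2380 = 1971 d
Total t = 1592 + 2103 + 1971 = 5665 d
   = 5665 / 365 = 15.5 yr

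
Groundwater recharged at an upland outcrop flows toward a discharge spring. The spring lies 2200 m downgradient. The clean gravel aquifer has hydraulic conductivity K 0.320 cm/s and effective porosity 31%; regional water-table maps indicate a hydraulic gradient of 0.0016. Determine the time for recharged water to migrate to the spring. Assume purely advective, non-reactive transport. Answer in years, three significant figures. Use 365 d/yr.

K = 0.320 cm/s × 864 = 276.5 m/d
Darcy flux q = K·i = 276.5 × 0.0016 = 0.4424 m/d
Seepage velocity v = q / n = 0.4424 / 0.31 = 1.427 m/d
t = L / v = 2200 / 1.427 = 1542 d
   = 1542 / 365 = 4.22 yr

4.22 years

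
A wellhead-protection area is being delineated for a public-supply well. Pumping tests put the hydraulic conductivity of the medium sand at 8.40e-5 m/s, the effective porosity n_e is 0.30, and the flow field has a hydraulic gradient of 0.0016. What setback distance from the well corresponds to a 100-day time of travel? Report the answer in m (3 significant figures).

3.87 m

K = 8.40e-5 m/s × 86400 s/d = 7.258 m/d
q = Ki = 7.258 × 0.0016 = 0.01161 m/d
v_s = q/n_e = 0.01161/0.30 = 0.03871 m/d
L = v × T = 0.03871 × 100 = 3.871 m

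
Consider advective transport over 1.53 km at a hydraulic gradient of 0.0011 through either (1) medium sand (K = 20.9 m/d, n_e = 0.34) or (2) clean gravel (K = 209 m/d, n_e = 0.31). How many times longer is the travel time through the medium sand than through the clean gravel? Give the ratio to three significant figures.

Unit 1 (medium sand): v = 20.9×0.0011/0.34 = 0.06762 m/d, t = 1530/0.06762 = 22630 d
Unit 2 (clean gravel): v = 209×0.0011/0.31 = 0.7416 m/d, t = 1530/0.7416 = 2063 d
t(medium sand) / t(clean gravel) = 22630/2063 = 11.0

11.0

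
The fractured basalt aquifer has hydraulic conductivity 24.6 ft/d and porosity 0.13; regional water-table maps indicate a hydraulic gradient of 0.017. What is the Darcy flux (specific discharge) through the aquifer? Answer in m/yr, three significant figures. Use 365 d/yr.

K = 24.6 ft/d × 0.3048 = 7.498 m/d
q = Ki = 7.498 × 0.017 = 0.1275 m/d
   = 0.1275 × 365 = 46.5 m/yr

46.5 m/yr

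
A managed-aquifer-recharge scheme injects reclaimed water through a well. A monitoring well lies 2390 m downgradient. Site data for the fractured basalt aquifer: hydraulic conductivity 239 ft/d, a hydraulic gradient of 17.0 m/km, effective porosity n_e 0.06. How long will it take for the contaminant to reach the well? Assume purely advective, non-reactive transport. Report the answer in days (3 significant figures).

116 days

K = 239 ft/d × 0.3048 = 72.85 m/d
Specific discharge q = 72.85 × 0.017 = 1.238 m/d
Seepage velocity v = q / n = 1.238 / 0.06 = 20.64 m/d
t = L / v = 2390 / 20.64 = 115.8 d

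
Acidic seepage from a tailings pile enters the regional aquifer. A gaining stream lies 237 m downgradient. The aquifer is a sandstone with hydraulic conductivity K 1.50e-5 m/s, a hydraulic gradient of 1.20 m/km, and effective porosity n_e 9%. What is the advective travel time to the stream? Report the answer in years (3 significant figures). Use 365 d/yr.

K = 1.50e-5 m/s × 86400 s/d = 1.296 m/d
q = Ki = 1.296 × 0.0012 = 0.001555 m/d
v = Ki/n = 1.296·0.0012/0.09 = 0.01728 m/d
t = L / v = 237 / 0.01728 = 13720 d
   = 13720 / 365 = 37.6 yr

37.6 years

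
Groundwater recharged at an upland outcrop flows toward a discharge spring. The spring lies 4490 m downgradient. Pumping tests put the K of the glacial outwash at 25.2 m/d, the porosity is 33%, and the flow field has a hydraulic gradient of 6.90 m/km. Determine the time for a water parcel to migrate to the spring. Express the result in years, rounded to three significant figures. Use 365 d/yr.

23.3 years

Specific discharge q = 25.2 × 0.0069 = 0.1739 m/d
Average linear velocity = 0.1739 / 0.33 = 0.5269 m/d
t = L / v = 4490 / 0.5269 = 8521 d
   = 8521 / 365 = 23.3 yr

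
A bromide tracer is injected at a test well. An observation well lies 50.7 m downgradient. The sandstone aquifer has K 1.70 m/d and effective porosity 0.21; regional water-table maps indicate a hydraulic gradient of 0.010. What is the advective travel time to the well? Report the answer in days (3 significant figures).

626 days

Darcy flux q = K·i = 1.70 × 0.010 = 0.01700 m/d
Seepage velocity v = q / n = 0.01700 / 0.21 = 0.08095 m/d
t = L / v = 50.7 / 0.08095 = 626.3 d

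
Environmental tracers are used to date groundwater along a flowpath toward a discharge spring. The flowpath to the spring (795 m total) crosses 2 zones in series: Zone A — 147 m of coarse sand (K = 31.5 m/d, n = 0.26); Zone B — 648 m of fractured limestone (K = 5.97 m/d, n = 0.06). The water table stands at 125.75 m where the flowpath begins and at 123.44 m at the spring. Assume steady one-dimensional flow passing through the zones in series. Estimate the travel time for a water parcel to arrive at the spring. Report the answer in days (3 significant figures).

3780 days

Total head drop ΔH = 125.75 − 123.44 = 2.31 m
Continuity: the same q passes through each zone, so ΔH = q·Σ(L_j/K_j) — the zones act as resistances in series.
Σ(L/K) = 147/31.5 + 648/5.97 = 4.667 + 108.5 = 113.2 d
q = ΔH / Σ(L/K) = 2.31 / 113.2 = 0.02040 m/d (same in every zone)
Zone A: v = q/n = 0.02040/0.26 = 0.07848 m/d → t_A = 147/0.07848 = 1873 d
Zone B: v = q/n = 0.02040/0.06 = 0.3401 m/d → t_B = 648/0.3401 = 1905 d
Total t = 1873 + 1905 = 3779 d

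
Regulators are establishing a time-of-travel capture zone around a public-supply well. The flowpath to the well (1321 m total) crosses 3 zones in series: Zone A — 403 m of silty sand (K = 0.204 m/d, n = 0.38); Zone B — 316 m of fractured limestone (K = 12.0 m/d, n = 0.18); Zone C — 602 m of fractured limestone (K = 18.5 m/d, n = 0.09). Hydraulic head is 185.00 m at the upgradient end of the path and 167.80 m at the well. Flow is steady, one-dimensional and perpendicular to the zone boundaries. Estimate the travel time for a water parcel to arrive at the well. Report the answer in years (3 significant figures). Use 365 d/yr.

85.6 years

Total head drop ΔH = 185.00 − 167.80 = 17.20 m
Continuity: the same q passes through each zone, so ΔH = q·Σ(L_j/K_j) — the zones act as resistances in series.
Σ(L/K) = 403/0.204 + 316/12.0 + 602/18.5 = 1975 + 26.33 + 32.54 = 2034 d
q = ΔH / Σ(L/K) = 17.20 / 2034 = 0.008455 m/d (same in every zone)
Zone A: v = q/n = 0.008455/0.38 = 0.02225 m/d → t_A = 403/0.02225 = 18110 d
Zone B: v = q/n = 0.008455/0.18 = 0.04697 m/d → t_B = 316/0.04697 = 6728 d
Zone C: v = q/n = 0.008455/0.09 = 0.09394 m/d → t_C = 602/0.09394 = 6408 d
Total t = 18110 + 6728 + 6408 = 31250 d
   = 31250 / 365 = 85.6 yr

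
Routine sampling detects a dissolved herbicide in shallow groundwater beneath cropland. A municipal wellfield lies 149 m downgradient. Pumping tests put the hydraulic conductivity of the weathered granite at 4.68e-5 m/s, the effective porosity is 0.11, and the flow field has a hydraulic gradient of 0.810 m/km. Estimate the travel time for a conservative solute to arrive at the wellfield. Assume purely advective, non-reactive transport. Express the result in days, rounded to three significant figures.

5000 days

K = 4.68e-5 m/s × 86400 s/d = 4.044 m/d
Darcy flux q = K·i = 4.044 × 8.1e-4 = 0.003275 m/d
v = Ki/n = 4.044·8.1e-4/0.11 = 0.02978 m/d
t = L / v = 149 / 0.02978 = 5004 d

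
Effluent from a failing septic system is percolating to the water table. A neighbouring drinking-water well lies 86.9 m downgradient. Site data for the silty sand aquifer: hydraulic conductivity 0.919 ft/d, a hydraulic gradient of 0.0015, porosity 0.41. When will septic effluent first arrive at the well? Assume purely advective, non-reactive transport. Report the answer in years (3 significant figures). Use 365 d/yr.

K = 0.919 ft/d × 0.3048 = 0.2801 m/d
Darcy flux q = K·i = 0.2801 × 0.0015 = 4.202e-4 m/d
v_s = q/n_e = 4.202e-4/0.41 = 0.001025 m/d
t = L / v = 86.9 / 0.001025 = 84800 d
   = 84800 / 365 = 232 yr

232 years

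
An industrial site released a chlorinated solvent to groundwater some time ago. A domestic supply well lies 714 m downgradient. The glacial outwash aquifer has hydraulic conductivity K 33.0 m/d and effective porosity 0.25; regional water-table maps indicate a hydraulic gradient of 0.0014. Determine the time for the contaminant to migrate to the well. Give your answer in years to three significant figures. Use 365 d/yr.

10.6 years

Darcy flux q = K·i = 33.0 × 0.0014 = 0.04620 m/d
v_s = q/n_e = 0.04620/0.25 = 0.1848 m/d
t = L / v = 714 / 0.1848 = 3864 d
   = 3864 / 365 = 10.6 yr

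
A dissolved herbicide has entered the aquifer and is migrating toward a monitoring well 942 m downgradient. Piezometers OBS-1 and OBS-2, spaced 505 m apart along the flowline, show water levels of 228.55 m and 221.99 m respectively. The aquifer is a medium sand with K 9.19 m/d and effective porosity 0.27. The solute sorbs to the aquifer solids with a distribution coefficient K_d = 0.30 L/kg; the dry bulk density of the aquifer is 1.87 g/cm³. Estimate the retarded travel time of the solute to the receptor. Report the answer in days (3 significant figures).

Hydraulic gradient i = (228.55 − 221.99) / 505 = 6.56 / 505 = 0.01299
Specific discharge q = 9.19 × 0.01299 = 0.1194 m/d
Average linear velocity = 0.1194 / 0.27 = 0.4421 m/d
Retardation R = 1 + ρ_b·K_d/n = 1 + 1.87×0.30/0.27 = 3.078
Contaminant velocity v_c = v/R = 0.4421/3.078 = 0.1437 m/d
t = L/v_c = 942/0.1437 = 6557 d

6560 days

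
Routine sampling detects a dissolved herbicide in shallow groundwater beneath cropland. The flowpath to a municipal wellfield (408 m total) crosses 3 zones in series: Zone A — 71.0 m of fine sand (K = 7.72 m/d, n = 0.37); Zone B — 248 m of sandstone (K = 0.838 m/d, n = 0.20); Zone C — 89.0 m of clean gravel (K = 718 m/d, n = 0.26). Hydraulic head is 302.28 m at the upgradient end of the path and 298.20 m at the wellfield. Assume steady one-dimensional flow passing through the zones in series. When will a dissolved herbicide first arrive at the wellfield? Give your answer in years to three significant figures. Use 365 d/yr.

Total head drop ΔH = 302.28 − 298.20 = 4.08 m
Continuity: the same q passes through each zone, so ΔH = q·Σ(L_j/K_j) — the zones act as resistances in series.
Σ(L/K) = 71.0/7.72 + 248/0.838 + 89.0/718 = 9.197 + 295.9 + 0.1240 = 305.3 d
q = ΔH / Σ(L/K) = 4.08 / 305.3 = 0.01337 m/d (same in every zone)
Zone A: v = q/n = 0.01337/0.37 = 0.03612 m/d → t_A = 71.0/0.03612 = 1966 d
Zone B: v = q/n = 0.01337/0.20 = 0.06683 m/d → t_B = 248/0.06683 = 3711 d
Zone C: v = q/n = 0.01337/0.26 = 0.05141 m/d → t_C = 89.0/0.05141 = 1731 d
Total t = 1966 + 3711 + 1731 = 7408 d
   = 7408 / 365 = 20.3 yr

20.3 years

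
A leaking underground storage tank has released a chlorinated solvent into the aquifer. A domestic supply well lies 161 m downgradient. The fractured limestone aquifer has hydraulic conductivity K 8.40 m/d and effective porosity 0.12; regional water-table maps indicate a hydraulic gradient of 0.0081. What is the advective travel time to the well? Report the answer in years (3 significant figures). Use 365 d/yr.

0.778 years

q = Ki = 8.40 × 0.0081 = 0.06804 m/d
Average linear velocity = 0.06804 / 0.12 = 0.5670 m/d
t = L / v = 161 / 0.5670 = 284.0 d
   = 284.0 / 365 = 0.778 yr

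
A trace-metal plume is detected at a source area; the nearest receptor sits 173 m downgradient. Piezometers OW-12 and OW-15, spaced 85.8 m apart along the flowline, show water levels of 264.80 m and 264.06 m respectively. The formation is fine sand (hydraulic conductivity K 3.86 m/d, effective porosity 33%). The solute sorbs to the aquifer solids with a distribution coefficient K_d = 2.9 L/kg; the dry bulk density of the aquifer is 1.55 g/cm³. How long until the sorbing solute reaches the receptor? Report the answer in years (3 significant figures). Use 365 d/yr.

68.7 years

Hydraulic gradient i = (264.80 − 264.06) / 85.8 = 0.74 / 85.8 = 0.008625
Specific discharge q = 3.86 × 0.008625 = 0.03329 m/d
Average linear velocity = 0.03329 / 0.33 = 0.1009 m/d
Retardation R = 1 + ρ_b·K_d/n = 1 + 1.55×2.9/0.33 = 14.62
Contaminant velocity v_c = v/R = 0.1009/14.62 = 0.006900 m/d
t = L/v_c = 173/0.006900 = 25070 d
   = 25070/365 = 68.7 yr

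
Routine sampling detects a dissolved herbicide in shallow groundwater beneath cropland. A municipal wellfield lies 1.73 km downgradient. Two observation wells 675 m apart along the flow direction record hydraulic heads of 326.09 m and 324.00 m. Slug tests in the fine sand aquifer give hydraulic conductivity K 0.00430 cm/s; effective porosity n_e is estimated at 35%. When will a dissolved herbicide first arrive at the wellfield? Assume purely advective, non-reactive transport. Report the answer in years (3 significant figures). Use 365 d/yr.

Hydraulic gradient i = (326.09 − 324.00) / 675 = 2.09 / 675 = 0.003096
K = 0.00430 cm/s × 864 = 3.715 m/d
Darcy flux q = K·i = 3.715 × 0.003096 = 0.01150 m/d
v = Ki/n = 3.715·0.003096/0.35 = 0.03287 m/d
L = 1.73 km = 1730 m
t = L / v = 1730 / 0.03287 = 52640 d
   = 52640 / 365 = 144 yr

144 years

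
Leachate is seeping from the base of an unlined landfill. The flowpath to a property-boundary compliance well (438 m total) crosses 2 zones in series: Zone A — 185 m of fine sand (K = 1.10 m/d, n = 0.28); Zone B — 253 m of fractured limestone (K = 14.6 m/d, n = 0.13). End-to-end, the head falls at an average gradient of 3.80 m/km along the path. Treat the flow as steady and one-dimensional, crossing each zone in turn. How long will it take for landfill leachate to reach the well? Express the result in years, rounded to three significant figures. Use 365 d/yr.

For zones in series the flux q is common to all zones; the equivalent conductivity is the harmonic (thickness-weighted) mean, K_eq = L_total / Σ(L_j/K_j).
Σ(L/K) = 185/1.10 + 253/14.6 = 168.2 + 17.33 = 185.5 d
K_eq = L_total / Σ(L/K) = 438 / 185.5 = 2.361 m/d
q = K_eq · i = 2.361 × 0.0038 = 0.008972 m/d (same in every zone)
Zone A: v = q/n = 0.008972/0.28 = 0.03204 m/d → t_A = 185/0.03204 = 5774 d
Zone B: v = q/n = 0.008972/0.13 = 0.06902 m/d → t_B = 253/0.06902 = 3666 d
Total t = 5774 + 3666 = 9439 d
   = 9439 / 365 = 25.9 yr

25.9 years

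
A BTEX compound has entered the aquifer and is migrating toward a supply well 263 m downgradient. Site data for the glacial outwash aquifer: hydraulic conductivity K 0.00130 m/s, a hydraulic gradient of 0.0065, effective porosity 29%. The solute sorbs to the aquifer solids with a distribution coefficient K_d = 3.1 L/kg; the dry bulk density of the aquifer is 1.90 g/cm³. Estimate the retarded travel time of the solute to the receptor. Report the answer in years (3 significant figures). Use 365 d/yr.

6.10 years

K = 0.00130 m/s × 86400 s/d = 112.3 m/d
q = Ki = 112.3 × 0.0065 = 0.7301 m/d
Seepage velocity v = q / n = 0.7301 / 0.29 = 2.518 m/d
Retardation R = 1 + ρ_b·K_d/n = 1 + 1.90×3.1/0.29 = 21.31
Contaminant velocity v_c = v/R = 2.518/21.31 = 0.1181 m/d
t = L/v_c = 263/0.1181 = 2226 d
   = 2226/365 = 6.10 yr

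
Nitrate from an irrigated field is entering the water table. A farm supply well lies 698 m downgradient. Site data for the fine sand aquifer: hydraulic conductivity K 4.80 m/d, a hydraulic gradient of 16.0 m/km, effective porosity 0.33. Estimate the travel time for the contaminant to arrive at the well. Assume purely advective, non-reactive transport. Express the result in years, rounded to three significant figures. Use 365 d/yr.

8.22 years

Darcy flux q = K·i = 4.80 × 0.016 = 0.07680 m/d
v = Ki/n = 4.80·0.016/0.33 = 0.2327 m/d
t = L / v = 698 / 0.2327 = 2999 d
   = 2999 / 365 = 8.22 yr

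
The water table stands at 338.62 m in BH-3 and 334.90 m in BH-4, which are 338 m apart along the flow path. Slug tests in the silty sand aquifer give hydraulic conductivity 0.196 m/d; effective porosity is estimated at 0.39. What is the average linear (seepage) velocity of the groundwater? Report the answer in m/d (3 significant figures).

Hydraulic gradient i = (338.62 − 334.90) / 338 = 3.72 / 338 = 0.01101
Specific discharge q = 0.196 × 0.01101 = 0.002157 m/d
Average linear velocity = 0.002157 / 0.39 = 0.005531 m/d

0.00553 m/d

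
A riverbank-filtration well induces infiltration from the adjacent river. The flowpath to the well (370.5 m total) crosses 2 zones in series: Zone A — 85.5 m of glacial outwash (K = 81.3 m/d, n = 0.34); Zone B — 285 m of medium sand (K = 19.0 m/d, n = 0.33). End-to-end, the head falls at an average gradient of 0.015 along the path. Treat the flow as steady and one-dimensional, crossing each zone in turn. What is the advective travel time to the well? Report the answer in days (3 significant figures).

Steady 1-D flow in series ⇒ the Darcy flux q is identical in every zone and the zone head losses add (resistances L/K in series).
Σ(L/K) = 85.5/81.3 + 285/19.0 = 1.052 + 15.00 = 16.05 d
K_eq = L_total / Σ(L/K) = 370.5 / 16.05 = 23.08 m/d
q = K_eq · i = 23.08 × 0.015 = 0.3462 m/d (same in every zone)
Zone A: v = q/n = 0.3462/0.34 = 1.018 m/d → t_A = 85.5/1.018 = 83.96 d
Zone B: v = q/n = 0.3462/0.33 = 1.049 m/d → t_B = 285/1.049 = 271.6 d
Total t = 83.96 + 271.6 = 355.6 d

356 days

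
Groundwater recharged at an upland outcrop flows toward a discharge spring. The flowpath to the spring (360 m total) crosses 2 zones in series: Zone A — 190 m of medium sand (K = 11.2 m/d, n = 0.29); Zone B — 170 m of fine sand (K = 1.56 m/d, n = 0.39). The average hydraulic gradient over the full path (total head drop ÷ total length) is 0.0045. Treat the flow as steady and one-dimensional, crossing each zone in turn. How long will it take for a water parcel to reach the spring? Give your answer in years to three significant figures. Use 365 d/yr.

For zones in series the flux q is common to all zones; the equivalent conductivity is the harmonic (thickness-weighted) mean, K_eq = L_total / Σ(L_j/K_j).
Σ(L/K) = 190/11.2 + 170/1.56 = 16.96 + 109.0 = 125.9 d
K_eq = L_total / Σ(L/K) = 360 / 125.9 = 2.859 m/d
q = K_eq · i = 2.859 × 0.0045 = 0.01286 m/d (same in every zone)
Zone A: v = q/n = 0.01286/0.29 = 0.04436 m/d → t_A = 190/0.04436 = 4283 d
Zone B: v = q/n = 0.01286/0.39 = 0.03298 m/d → t_B = 170/0.03298 = 5154 d
Total t = 4283 + 5154 = 9438 d
   = 9438 / 365 = 25.9 yr

25.9 years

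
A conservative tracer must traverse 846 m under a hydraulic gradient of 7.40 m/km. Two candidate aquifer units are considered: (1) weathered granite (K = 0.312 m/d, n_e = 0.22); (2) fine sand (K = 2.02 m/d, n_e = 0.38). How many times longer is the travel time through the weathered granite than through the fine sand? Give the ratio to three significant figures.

Unit 1 (weathered granite): v = 0.312×0.0074/0.22 = 0.01049 m/d, t = 846/0.01049 = 80610 d
Unit 2 (fine sand): v = 2.02×0.0074/0.38 = 0.03934 m/d, t = 846/0.03934 = 21510 d
t(weathered granite) / t(fine sand) = 80610/21510 = 3.75

3.75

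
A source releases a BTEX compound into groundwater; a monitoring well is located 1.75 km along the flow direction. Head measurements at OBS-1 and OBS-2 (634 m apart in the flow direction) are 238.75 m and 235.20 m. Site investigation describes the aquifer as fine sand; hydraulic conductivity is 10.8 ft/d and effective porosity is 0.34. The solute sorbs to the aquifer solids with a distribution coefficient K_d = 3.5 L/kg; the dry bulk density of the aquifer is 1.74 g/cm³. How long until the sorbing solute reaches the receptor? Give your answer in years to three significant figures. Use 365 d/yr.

1670 years

Hydraulic gradient i = (238.75 − 235.20) / 634 = 3.55 / 634 = 0.005599
K = 10.8 ft/d × 0.3048 = 3.292 m/d
Darcy flux q = K·i = 3.292 × 0.005599 = 0.01843 m/d
Average linear velocity = 0.01843 / 0.34 = 0.05421 m/d
Retardation R = 1 + ρ_b·K_d/n = 1 + 1.74×3.5/0.34 = 18.91
Contaminant velocity v_c = v/R = 0.05421/18.91 = 0.002867 m/d
L = 1.75 km = 1750 m
t = L/v_c = 1750/0.002867 = 610500 d
   = 610500/365 = 1670 yr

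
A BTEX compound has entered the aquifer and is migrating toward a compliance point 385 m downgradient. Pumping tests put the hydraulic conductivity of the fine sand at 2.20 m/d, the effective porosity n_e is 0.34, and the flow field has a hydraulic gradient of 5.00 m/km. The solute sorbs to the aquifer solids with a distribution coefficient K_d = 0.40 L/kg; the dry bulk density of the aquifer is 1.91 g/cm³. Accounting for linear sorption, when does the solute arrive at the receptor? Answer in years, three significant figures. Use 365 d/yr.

q = Ki = 2.20 × 0.0050 = 0.01100 m/d
v_s = q/n_e = 0.01100/0.34 = 0.03235 m/d
Retardation R = 1 + ρ_b·K_d/n = 1 + 1.91×0.40/0.34 = 3.247
Contaminant velocity v_c = v/R = 0.03235/3.247 = 0.009964 m/d
t = L/v_c = 385/0.009964 = 38640 d
   = 38640/365 = 106 yr

106 years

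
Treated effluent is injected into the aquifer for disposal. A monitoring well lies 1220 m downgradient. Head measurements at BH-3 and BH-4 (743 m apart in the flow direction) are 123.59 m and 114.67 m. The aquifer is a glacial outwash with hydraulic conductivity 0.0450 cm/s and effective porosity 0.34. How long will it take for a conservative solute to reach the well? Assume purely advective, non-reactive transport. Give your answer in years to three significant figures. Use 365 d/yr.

2.43 years

Hydraulic gradient i = (123.59 − 114.67) / 743 = 8.92 / 743 = 0.01201
K = 0.0450 cm/s × 864 = 38.88 m/d
Specific discharge q = 38.88 × 0.01201 = 0.4668 m/d
Seepage velocity v = q / n = 0.4668 / 0.34 = 1.373 m/d
t = L / v = 1220 / 1.373 = 888.7 d
   = 888.7 / 365 = 2.43 yr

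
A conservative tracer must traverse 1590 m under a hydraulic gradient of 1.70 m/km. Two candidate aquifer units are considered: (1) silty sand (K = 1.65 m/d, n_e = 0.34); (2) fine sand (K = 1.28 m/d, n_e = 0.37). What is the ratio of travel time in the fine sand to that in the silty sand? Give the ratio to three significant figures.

Unit 1 (silty sand): v = 1.65×0.0017/0.34 = 0.008250 m/d, t = 1590/0.008250 = 192700 d
Unit 2 (fine sand): v = 1.28×0.0017/0.37 = 0.005881 m/d, t = 1590/0.005881 = 270400 d
t(fine sand) / t(silty sand) = 270400/192700 = 1.40

1.40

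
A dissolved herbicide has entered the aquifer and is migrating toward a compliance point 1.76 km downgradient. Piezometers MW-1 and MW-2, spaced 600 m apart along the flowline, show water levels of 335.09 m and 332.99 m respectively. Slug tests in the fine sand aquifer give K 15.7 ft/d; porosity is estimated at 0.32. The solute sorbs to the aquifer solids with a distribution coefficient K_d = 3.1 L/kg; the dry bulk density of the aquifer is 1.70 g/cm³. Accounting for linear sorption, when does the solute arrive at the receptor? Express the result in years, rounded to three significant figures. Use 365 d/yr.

Hydraulic gradient i = (335.09 − 332.99) / 600 = 2.10 / 600 = 0.003500
K = 15.7 ft/d × 0.3048 = 4.785 m/d
Darcy flux q = K·i = 4.785 × 0.003500 = 0.01675 m/d
Seepage velocity v = q / n = 0.01675 / 0.32 = 0.05234 m/d
Retardation R = 1 + ρ_b·K_d/n = 1 + 1.70×3.1/0.32 = 17.47
Contaminant velocity v_c = v/R = 0.05234/17.47 = 0.002996 m/d
L = 1.76 km = 1760 m
t = L/v_c = 1760/0.002996 = 587400 d
   = 587400/365 = 1610 yr

1610 years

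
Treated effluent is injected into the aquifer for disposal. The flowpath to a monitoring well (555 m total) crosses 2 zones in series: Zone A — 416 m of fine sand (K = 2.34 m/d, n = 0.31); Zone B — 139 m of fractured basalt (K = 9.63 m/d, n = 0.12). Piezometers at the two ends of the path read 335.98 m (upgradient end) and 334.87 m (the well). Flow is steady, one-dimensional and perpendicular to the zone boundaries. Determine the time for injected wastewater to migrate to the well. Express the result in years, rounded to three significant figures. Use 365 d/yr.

69.1 years

Total head drop ΔH = 335.98 − 334.87 = 1.11 m
Continuity: the same q passes through each zone, so ΔH = q·Σ(L_j/K_j) — the zones act as resistances in series.
Σ(L/K) = 416/2.34 + 139/9.63 = 177.8 + 14.43 = 192.2 d
q = ΔH / Σ(L/K) = 1.11 / 192.2 = 0.005775 m/d (same in every zone)
Zone A: v = q/n = 0.005775/0.31 = 0.01863 m/d → t_A = 416/0.01863 = 22330 d
Zone B: v = q/n = 0.005775/0.12 = 0.04812 m/d → t_B = 139/0.04812 = 2888 d
Total t = 22330 + 2888 = 25220 d
   = 25220 / 365 = 69.1 yr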